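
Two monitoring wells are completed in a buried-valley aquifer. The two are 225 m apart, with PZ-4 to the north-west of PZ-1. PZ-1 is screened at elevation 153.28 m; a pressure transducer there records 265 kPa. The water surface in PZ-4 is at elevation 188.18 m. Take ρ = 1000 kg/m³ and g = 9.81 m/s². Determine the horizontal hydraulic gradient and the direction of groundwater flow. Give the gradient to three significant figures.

i ≈ 0.0351; groundwater flows toward the south-east

Pressure head at PZ-1: ψ = P/(ρg) = 265×1000 / (1000 × 9.81) = 27.01 m.
Total head at PZ-1: h = z + ψ = 153.28 + 27.01 = 180.29 m.
Total head at PZ-4: h = 188.18 m (water level in the piezometer is the total head).
Head difference: h(PZ-1) − h(PZ-4) = 180.29 − 188.18 = -7.89 m.
Hydraulic gradient: i = |Δh| / L = 7.89 / 225 = 0.0351.
Flow is from higher to lower head: from PZ-4 toward PZ-1, i.e. toward the south-east.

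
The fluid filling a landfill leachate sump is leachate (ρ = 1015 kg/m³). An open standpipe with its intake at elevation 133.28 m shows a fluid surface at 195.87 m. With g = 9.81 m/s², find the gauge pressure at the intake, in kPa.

Pressure head ψ = h − z = 195.87 − 133.28 = 62.59 m.
P = ρgψ = 1015 × 9.81 × 62.59 = 623218 Pa ≈ 623 kPa.

P ≈ 623 kPa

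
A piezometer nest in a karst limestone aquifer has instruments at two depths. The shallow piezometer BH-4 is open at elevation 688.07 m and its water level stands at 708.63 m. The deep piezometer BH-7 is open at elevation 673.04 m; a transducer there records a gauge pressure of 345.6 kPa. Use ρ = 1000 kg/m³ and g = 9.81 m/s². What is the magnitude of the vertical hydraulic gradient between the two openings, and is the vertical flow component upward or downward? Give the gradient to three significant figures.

Total head at BH-4: h = 708.63 m (water level in the standpipe).
Pressure head at BH-7: ψ = P/(ρg) = 345.6×1000 / (1000 × 9.81) = 35.23 m.
Total head at BH-7: h = z + ψ = 673.04 + 35.23 = 708.27 m.
Δh = h(BH-4) − h(BH-7) = 708.63 − 708.27 = 0.36 m.
Vertical separation Δz = 688.07 − 673.04 = 15.03 m.
|i_v| = |Δh| / Δz = 0.36 / 15.03 = 0.0240.
Head is higher in the shallow piezometer, so vertical flow is downward (recharge condition).

|i_v| ≈ 0.0240; vertical flow is downward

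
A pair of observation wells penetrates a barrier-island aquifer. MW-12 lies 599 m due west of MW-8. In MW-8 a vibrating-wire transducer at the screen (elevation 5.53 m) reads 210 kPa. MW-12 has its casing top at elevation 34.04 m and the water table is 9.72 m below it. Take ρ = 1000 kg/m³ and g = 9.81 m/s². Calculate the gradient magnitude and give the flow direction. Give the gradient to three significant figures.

Pressure head at MW-8: ψ = P/(ρg) = 210×1000 / (1000 × 9.81) = 21.41 m.
Total head at MW-8: h = z + ψ = 5.53 + 21.41 = 26.94 m.
Total head at MW-12: h = 34.04 − 9.72 = 24.32 m.
Head difference: h(MW-8) − h(MW-12) = 26.94 − 24.32 = 2.62 m.
Hydraulic gradient: i = |Δh| / L = 2.62 / 599 = 0.00437.
Flow is from higher to lower head: from MW-8 toward MW-12, i.e. toward the west.

i ≈ 0.00437; groundwater flows toward the west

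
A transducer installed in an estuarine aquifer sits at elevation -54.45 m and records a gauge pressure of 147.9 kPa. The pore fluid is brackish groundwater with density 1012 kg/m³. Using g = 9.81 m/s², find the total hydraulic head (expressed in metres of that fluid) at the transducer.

h ≈ -39.55 m

ψ = P/(ρg) = 147.9×1000 / (1012 × 9.81) = 14.90 m.
h = z + ψ = -54.45 + 14.90 = -39.55 m.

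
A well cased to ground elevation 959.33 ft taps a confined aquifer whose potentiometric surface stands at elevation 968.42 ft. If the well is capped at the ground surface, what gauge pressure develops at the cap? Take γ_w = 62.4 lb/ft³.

Head above the cap: Δh = 968.42 − 959.33 = 9.09 ft.
P = γΔh/144 = 62.4 × 9.09 / 144 = 3.94 psi.

P ≈ 3.94 psi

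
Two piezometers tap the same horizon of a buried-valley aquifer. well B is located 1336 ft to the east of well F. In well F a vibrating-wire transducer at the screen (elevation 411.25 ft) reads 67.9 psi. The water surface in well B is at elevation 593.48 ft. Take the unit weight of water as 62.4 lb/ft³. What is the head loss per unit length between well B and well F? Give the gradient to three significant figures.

Pressure head at well F: ψ = 144·P/γ = 144 × 67.9 / 62.4 = 156.69 ft.
Total head at well F: h = z + ψ = 411.25 + 156.69 = 567.94 ft.
Total head at well B: h = 593.48 ft (water level in the piezometer is the total head).
Head difference: h(well F) − h(well B) = 567.94 − 593.48 = -25.54 ft.
Hydraulic gradient: i = |Δh| / L = 25.54 / 1336 = 0.0191.

i ≈ 0.0191 ft/ft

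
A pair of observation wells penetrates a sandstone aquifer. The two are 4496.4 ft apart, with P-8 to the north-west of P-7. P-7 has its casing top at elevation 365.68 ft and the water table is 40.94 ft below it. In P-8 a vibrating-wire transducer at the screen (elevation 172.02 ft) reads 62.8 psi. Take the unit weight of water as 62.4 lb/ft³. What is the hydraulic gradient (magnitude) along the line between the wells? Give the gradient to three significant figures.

Total head at P-7: h = 365.68 − 40.94 = 324.74 ft.
Pressure head at P-8: ψ = 144·P/γ = 144 × 62.8 / 62.4 = 144.92 ft.
Total head at P-8: h = z + ψ = 172.02 + 144.92 = 316.94 ft.
Head difference: h(P-7) − h(P-8) = 324.74 − 316.94 = 7.80 ft.
Hydraulic gradient: i = |Δh| / L = 7.80 / 4496.4 = 0.00173.

i ≈ 0.00173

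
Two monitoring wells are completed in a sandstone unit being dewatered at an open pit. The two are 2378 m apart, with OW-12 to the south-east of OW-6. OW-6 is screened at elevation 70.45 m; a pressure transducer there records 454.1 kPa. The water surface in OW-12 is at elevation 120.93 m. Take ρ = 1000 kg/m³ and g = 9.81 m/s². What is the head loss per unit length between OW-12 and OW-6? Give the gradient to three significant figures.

Pressure head at OW-6: ψ = P/(ρg) = 454.1×1000 / (1000 × 9.81) = 46.29 m.
Total head at OW-6: h = z + ψ = 70.45 + 46.29 = 116.74 m.
Total head at OW-12: h = 120.93 m (water level in the piezometer is the total head).
Head difference: h(OW-6) − h(OW-12) = 116.74 − 120.93 = -4.19 m.
Hydraulic gradient: i = |Δh| / L = 4.19 / 2378 = 0.00176.

i ≈ 0.00176 m/m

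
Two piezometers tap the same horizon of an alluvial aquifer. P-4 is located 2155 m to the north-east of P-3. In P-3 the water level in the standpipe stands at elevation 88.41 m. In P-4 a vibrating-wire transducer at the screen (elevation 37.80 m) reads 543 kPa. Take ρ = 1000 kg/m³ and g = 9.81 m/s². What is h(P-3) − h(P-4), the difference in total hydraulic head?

Total head at P-3: h = 88.41 m (water level in the piezometer is the total head).
Pressure head at P-4: ψ = P/(ρg) = 543×1000 / (1000 × 9.81) = 55.35 m.
Total head at P-4: h = z + ψ = 37.80 + 55.35 = 93.15 m.
Head difference: h(P-3) − h(P-4) = 88.41 − 93.15 = -4.74 m.

Δh ≈ -4.74 m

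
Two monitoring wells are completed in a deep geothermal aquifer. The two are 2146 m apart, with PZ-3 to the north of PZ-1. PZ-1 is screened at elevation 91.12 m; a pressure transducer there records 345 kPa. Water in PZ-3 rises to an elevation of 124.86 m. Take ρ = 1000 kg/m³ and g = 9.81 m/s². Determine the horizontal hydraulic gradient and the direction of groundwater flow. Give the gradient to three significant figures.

Pressure head at PZ-1: ψ = P/(ρg) = 345×1000 / (1000 × 9.81) = 35.17 m.
Total head at PZ-1: h = z + ψ = 91.12 + 35.17 = 126.29 m.
Total head at PZ-3: h = 124.86 m (water level in the piezometer is the total head).
Head difference: h(PZ-1) − h(PZ-3) = 126.29 − 124.86 = 1.43 m.
Hydraulic gradient: i = |Δh| / L = 1.43 / 2146 = 0.000666.
Flow is from higher to lower head: from PZ-1 toward PZ-3, i.e. toward the north.

i ≈ 0.000666; groundwater flows toward the north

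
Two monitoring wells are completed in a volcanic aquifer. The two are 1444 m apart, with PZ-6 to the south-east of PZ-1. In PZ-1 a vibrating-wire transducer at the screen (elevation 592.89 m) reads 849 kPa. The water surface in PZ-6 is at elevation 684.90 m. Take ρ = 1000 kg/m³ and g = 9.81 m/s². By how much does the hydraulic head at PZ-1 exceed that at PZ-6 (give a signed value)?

Pressure head at PZ-1: ψ = P/(ρg) = 849×1000 / (1000 × 9.81) = 86.54 m.
Total head at PZ-1: h = z + ψ = 592.89 + 86.54 = 679.43 m.
Total head at PZ-6: h = 684.90 m (water level in the piezometer is the total head).
Head difference: h(PZ-1) − h(PZ-6) = 679.43 − 684.90 = -5.47 m.

Δh ≈ -5.47 m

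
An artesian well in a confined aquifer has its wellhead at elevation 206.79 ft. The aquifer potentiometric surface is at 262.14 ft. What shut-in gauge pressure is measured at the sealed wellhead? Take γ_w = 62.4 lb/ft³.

P ≈ 24.0 psi

Head above the cap: Δh = 262.14 − 206.79 = 55.35 ft.
P = γΔh/144 = 62.4 × 55.35 / 144 = 24.0 psi.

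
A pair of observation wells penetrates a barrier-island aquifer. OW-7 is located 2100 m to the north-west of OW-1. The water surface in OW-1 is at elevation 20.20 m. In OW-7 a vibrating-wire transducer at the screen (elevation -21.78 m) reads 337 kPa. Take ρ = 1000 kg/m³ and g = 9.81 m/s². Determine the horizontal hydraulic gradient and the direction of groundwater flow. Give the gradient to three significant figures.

i ≈ 0.00363; groundwater flows toward the north-west

Total head at OW-1: h = 20.20 m (water level in the piezometer is the total head).
Pressure head at OW-7: ψ = P/(ρg) = 337×1000 / (1000 × 9.81) = 34.35 m.
Total head at OW-7: h = z + ψ = -21.78 + 34.35 = 12.57 m.
Head difference: h(OW-1) − h(OW-7) = 20.20 − 12.57 = 7.63 m.
Hydraulic gradient: i = |Δh| / L = 7.63 / 2100 = 0.00363.
Flow is from higher to lower head: from OW-1 toward OW-7, i.e. toward the north-west.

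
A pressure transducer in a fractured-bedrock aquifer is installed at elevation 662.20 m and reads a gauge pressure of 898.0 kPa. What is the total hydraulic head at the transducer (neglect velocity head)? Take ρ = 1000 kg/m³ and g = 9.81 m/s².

ψ = P/(ρg) = 898.0×1000 / (1000 × 9.81) = 91.54 m.
h = z + ψ = 662.20 + 91.54 = 753.74 m.

h ≈ 753.74 m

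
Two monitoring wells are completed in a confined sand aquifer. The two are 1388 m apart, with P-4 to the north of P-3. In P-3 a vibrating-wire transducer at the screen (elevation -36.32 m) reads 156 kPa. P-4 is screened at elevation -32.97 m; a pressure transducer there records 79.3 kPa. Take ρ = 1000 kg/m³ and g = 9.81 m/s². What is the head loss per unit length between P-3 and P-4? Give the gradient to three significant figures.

i ≈ 0.00322 m/m

Pressure head at P-3: ψ = P/(ρg) = 156×1000 / (1000 × 9.81) = 15.90 m.
Total head at P-3: h = z + ψ = -36.32 + 15.90 = -20.42 m.
Pressure head at P-4: ψ = P/(ρg) = 79.3×1000 / (1000 × 9.81) = 8.08 m.
Total head at P-4: h = z + ψ = -32.97 + 8.08 = -24.89 m.
Head difference: h(P-3) − h(P-4) = -20.42 − (-24.89) = 4.47 m.
Hydraulic gradient: i = |Δh| / L = 4.47 / 1388 = 0.00322.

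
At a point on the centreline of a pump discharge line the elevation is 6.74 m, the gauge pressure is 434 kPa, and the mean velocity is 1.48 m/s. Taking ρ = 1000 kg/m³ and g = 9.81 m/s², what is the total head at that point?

h ≈ 51.09 m

Pressure head ψ = P/(ρg) = 434×1000 / (1000 × 9.81) = 44.24 m.
Velocity head = v²/(2g) = 1.48² / (2 × 9.81) = 0.112 m.
h = z + ψ + v²/(2g) = 6.74 + 44.24 + 0.112 = 51.09 m.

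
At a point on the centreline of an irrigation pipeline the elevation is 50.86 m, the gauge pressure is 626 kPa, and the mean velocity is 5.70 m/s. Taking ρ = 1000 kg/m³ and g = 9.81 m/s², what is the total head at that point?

Pressure head ψ = P/(ρg) = 626×1000 / (1000 × 9.81) = 63.81 m.
Velocity head = v²/(2g) = 5.70² / (2 × 9.81) = 1.656 m.
h = z + ψ + v²/(2g) = 50.86 + 63.81 + 1.656 = 116.33 m.

h ≈ 116.33 m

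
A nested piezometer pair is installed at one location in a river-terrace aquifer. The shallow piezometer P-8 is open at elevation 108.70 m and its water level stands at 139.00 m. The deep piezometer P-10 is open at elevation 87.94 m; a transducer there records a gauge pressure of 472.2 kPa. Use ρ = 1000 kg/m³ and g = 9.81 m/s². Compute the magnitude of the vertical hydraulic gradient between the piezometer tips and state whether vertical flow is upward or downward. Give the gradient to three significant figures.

Total head at P-8: h = 139.00 m (water level in the standpipe).
Pressure head at P-10: ψ = P/(ρg) = 472.2×1000 / (1000 × 9.81) = 48.13 m.
Total head at P-10: h = z + ψ = 87.94 + 48.13 = 136.07 m.
Δh = h(P-8) − h(P-10) = 139.00 − 136.07 = 2.93 m.
Vertical separation Δz = 108.70 − 87.94 = 20.76 m.
|i_v| = |Δh| / Δz = 2.93 / 20.76 = 0.141.
Head is higher in the shallow piezometer, so vertical flow is downward (recharge condition).

|i_v| ≈ 0.141; vertical flow is downward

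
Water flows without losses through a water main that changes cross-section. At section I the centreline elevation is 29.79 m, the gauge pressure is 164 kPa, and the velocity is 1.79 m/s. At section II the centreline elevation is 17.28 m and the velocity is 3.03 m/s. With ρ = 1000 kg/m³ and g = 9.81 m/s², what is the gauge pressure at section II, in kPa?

P₂ ≈ 284 kPa

Pressure head at I: ψ₁ = P₁/(ρg) = 164×1000 / (1000 × 9.81) = 16.72 m.
Velocity heads: v₁²/2g = 1.79²/19.62 = 0.163 m; v₂²/2g = 3.03²/19.62 = 0.468 m.
Total head H = z₁ + ψ₁ + v₁²/2g = 29.79 + 16.72 + 0.163 = 46.67 m.
ψ₂ = H − z₂ − v₂²/2g = 46.67 − 17.28 − 0.468 = 28.92 m.
P₂ = ρgψ₂ = 1000 × 9.81 × 28.92 ≈ 284 kPa.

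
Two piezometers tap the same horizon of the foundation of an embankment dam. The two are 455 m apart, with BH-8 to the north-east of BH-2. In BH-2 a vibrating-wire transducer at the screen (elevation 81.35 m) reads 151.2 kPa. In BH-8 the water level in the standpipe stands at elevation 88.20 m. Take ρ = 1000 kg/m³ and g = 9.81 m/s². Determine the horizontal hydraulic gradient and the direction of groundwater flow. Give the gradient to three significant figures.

i ≈ 0.0188; groundwater flows toward the north-east

Pressure head at BH-2: ψ = P/(ρg) = 151.2×1000 / (1000 × 9.81) = 15.41 m.
Total head at BH-2: h = z + ψ = 81.35 + 15.41 = 96.76 m.
Total head at BH-8: h = 88.20 m (water level in the piezometer is the total head).
Head difference: h(BH-2) − h(BH-8) = 96.76 − 88.20 = 8.56 m.
Hydraulic gradient: i = |Δh| / L = 8.56 / 455 = 0.0188.
Flow is from higher to lower head: from BH-2 toward BH-8, i.e. toward the north-east.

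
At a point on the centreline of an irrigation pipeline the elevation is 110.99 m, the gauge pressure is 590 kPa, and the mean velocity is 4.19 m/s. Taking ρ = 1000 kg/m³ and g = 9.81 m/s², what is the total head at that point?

h ≈ 172.03 m

Pressure head ψ = P/(ρg) = 590×1000 / (1000 × 9.81) = 60.14 m.
Velocity head = v²/(2g) = 4.19² / (2 × 9.81) = 0.895 m.
h = z + ψ + v²/(2g) = 110.99 + 60.14 + 0.895 = 172.03 m.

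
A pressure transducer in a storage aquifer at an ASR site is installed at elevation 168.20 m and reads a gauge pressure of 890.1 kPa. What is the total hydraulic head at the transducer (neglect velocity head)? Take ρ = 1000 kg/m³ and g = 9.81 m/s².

h ≈ 258.93 m

ψ = P/(ρg) = 890.1×1000 / (1000 × 9.81) = 90.73 m.
h = z + ψ = 168.20 + 90.73 = 258.93 m.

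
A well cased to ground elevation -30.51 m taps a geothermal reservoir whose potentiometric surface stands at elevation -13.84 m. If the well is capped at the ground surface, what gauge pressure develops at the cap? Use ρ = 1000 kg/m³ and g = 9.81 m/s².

P ≈ 164 kPa

Head above the cap: Δh = -13.84 − (-30.51) = 16.67 m.
P = ρgΔh = 1000 × 9.81 × 16.67 = 163533 Pa ≈ 164 kPa.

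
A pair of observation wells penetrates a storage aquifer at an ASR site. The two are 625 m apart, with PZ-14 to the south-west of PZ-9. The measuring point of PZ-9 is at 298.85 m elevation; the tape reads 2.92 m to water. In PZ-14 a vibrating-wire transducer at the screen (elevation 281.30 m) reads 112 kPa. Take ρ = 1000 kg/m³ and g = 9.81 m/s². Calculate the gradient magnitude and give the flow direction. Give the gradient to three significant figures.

i ≈ 0.00514; groundwater flows toward the south-west

Total head at PZ-9: h = 298.85 − 2.92 = 295.93 m.
Pressure head at PZ-14: ψ = P/(ρg) = 112×1000 / (1000 × 9.81) = 11.42 m.
Total head at PZ-14: h = z + ψ = 281.30 + 11.42 = 292.72 m.
Head difference: h(PZ-9) − h(PZ-14) = 295.93 − 292.72 = 3.21 m.
Hydraulic gradient: i = |Δh| / L = 3.21 / 625 = 0.00514.
Flow is from higher to lower head: from PZ-9 toward PZ-14, i.e. toward the south-west.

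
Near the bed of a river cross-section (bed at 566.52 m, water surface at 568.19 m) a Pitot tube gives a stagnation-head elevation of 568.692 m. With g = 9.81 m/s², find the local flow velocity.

Near the bed, under hydrostatic conditions, the piezometric head (z + ψ) equals the free-surface elevation, 568.19 m.
Velocity head = total − piezometric = 568.692 − 568.19 = 0.502 m.
v = √(2g·h_v) = √(2 × 9.81 × 0.502) = 3.14 m/s.

v ≈ 3.14 m/s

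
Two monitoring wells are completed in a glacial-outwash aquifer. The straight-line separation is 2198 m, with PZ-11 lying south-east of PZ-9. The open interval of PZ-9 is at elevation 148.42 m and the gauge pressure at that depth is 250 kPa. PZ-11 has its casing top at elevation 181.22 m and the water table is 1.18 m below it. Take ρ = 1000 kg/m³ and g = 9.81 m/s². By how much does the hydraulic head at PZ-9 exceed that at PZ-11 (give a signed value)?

Pressure head at PZ-9: ψ = P/(ρg) = 250×1000 / (1000 × 9.81) = 25.48 m.
Total head at PZ-9: h = z + ψ = 148.42 + 25.48 = 173.90 m.
Total head at PZ-11: h = 181.22 − 1.18 = 180.04 m.
Head difference: h(PZ-9) − h(PZ-11) = 173.90 − 180.04 = -6.14 m.

Δh ≈ -6.14 m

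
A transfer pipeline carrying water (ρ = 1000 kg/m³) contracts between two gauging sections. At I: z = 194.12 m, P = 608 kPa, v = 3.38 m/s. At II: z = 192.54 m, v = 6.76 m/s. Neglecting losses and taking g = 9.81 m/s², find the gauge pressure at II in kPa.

Pressure head at I: ψ₁ = P₁/(ρg) = 608×1000 / (1000 × 9.81) = 61.98 m.
Velocity heads: v₁²/2g = 3.38²/19.62 = 0.582 m; v₂²/2g = 6.76²/19.62 = 2.329 m.
Total head H = z₁ + ψ₁ + v₁²/2g = 194.12 + 61.98 + 0.582 = 256.68 m.
ψ₂ = H − z₂ − v₂²/2g = 256.68 − 192.54 − 2.329 = 61.81 m.
P₂ = ρgψ₂ = 1000 × 9.81 × 61.81 ≈ 606 kPa.

P₂ ≈ 606 kPa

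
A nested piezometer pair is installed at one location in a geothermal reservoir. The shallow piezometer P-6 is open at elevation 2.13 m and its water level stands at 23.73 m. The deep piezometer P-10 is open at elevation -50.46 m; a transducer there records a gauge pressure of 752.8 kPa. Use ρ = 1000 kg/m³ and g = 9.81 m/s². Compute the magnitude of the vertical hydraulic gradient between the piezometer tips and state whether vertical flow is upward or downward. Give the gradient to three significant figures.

|i_v| ≈ 0.0485; vertical flow is upward

Total head at P-6: h = 23.73 m (water level in the standpipe).
Pressure head at P-10: ψ = P/(ρg) = 752.8×1000 / (1000 × 9.81) = 76.74 m.
Total head at P-10: h = z + ψ = -50.46 + 76.74 = 26.28 m.
Δh = h(P-6) − h(P-10) = 23.73 − 26.28 = -2.55 m.
Vertical separation Δz = 2.13 − (-50.46) = 52.59 m.
|i_v| = |Δh| / Δz = 2.55 / 52.59 = 0.0485.
Head is higher in the deep piezometer, so vertical flow is upward (discharge condition).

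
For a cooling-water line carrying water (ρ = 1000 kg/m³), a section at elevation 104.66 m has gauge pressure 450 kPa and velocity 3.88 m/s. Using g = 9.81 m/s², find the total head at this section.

h ≈ 151.30 m

Pressure head ψ = P/(ρg) = 450×1000 / (1000 × 9.81) = 45.87 m.
Velocity head = v²/(2g) = 3.88² / (2 × 9.81) = 0.767 m.
h = z + ψ + v²/(2g) = 104.66 + 45.87 + 0.767 = 151.30 m.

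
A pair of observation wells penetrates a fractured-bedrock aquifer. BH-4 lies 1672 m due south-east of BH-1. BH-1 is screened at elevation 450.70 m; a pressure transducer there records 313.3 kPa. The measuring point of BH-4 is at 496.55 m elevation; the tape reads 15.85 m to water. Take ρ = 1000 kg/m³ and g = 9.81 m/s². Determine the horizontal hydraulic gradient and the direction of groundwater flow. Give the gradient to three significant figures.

Pressure head at BH-1: ψ = P/(ρg) = 313.3×1000 / (1000 × 9.81) = 31.94 m.
Total head at BH-1: h = z + ψ = 450.70 + 31.94 = 482.64 m.
Total head at BH-4: h = 496.55 − 15.85 = 480.70 m.
Head difference: h(BH-1) − h(BH-4) = 482.64 − 480.70 = 1.94 m.
Hydraulic gradient: i = |Δh| / L = 1.94 / 1672 = 0.00116.
Flow is from higher to lower head: from BH-1 toward BH-4, i.e. toward the south-east.

i ≈ 0.00116; groundwater flows toward the south-east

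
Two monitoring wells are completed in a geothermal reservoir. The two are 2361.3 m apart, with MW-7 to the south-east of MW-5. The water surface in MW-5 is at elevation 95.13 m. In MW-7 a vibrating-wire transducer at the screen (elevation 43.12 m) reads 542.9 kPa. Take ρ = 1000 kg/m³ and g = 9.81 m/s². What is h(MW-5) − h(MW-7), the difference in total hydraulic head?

Total head at MW-5: h = 95.13 m (water level in the piezometer is the total head).
Pressure head at MW-7: ψ = P/(ρg) = 542.9×1000 / (1000 × 9.81) = 55.34 m.
Total head at MW-7: h = z + ψ = 43.12 + 55.34 = 98.46 m.
Head difference: h(MW-5) − h(MW-7) = 95.13 − 98.46 = -3.33 m.

Δh ≈ -3.33 m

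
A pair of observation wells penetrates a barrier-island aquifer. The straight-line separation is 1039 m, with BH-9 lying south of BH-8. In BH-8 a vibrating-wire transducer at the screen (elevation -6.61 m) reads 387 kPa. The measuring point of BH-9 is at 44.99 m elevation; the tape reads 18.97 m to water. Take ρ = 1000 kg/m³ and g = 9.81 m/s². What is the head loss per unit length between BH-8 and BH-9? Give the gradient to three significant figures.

Pressure head at BH-8: ψ = P/(ρg) = 387×1000 / (1000 × 9.81) = 39.45 m.
Total head at BH-8: h = z + ψ = -6.61 + 39.45 = 32.84 m.
Total head at BH-9: h = 44.99 − 18.97 = 26.02 m.
Head difference: h(BH-8) − h(BH-9) = 32.84 − 26.02 = 6.82 m.
Hydraulic gradient: i = |Δh| / L = 6.82 / 1039 = 0.00656.

i ≈ 0.00656 m/m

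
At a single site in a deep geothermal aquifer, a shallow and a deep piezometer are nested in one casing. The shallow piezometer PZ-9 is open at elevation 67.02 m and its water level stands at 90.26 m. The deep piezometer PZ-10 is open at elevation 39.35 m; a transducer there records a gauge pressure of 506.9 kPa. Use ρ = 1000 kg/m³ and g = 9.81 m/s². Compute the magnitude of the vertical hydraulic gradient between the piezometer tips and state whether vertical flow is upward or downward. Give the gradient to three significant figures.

Total head at PZ-9: h = 90.26 m (water level in the standpipe).
Pressure head at PZ-10: ψ = P/(ρg) = 506.9×1000 / (1000 × 9.81) = 51.67 m.
Total head at PZ-10: h = z + ψ = 39.35 + 51.67 = 91.02 m.
Δh = h(PZ-9) − h(PZ-10) = 90.26 − 91.02 = -0.76 m.
Vertical separation Δz = 67.02 − 39.35 = 27.67 m.
|i_v| = |Δh| / Δz = 0.76 / 27.67 = 0.0275.
Head is higher in the deep piezometer, so vertical flow is upward (discharge condition).

|i_v| ≈ 0.0275; vertical flow is upward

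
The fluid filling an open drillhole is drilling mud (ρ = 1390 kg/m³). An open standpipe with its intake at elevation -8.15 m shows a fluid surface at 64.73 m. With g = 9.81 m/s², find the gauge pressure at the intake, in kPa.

Pressure head ψ = h − z = 64.73 − (-8.15) = 72.88 m.
P = ρgψ = 1390 × 9.81 × 72.88 = 993784 Pa ≈ 994 kPa.

P ≈ 994 kPa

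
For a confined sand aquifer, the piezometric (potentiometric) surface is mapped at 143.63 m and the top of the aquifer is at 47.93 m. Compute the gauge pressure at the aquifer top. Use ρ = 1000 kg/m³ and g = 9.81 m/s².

Pressure head at the aquifer top: ψ = h − z = 143.63 − 47.93 = 95.70 m.
P = ρgψ = 1000 × 9.81 × 95.70 = 938817 Pa ≈ 939 kPa.

P ≈ 939 kPa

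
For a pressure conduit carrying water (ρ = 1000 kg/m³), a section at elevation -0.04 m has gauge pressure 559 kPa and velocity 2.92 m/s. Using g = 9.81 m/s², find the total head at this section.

Pressure head ψ = P/(ρg) = 559×1000 / (1000 × 9.81) = 56.98 m.
Velocity head = v²/(2g) = 2.92² / (2 × 9.81) = 0.435 m.
h = z + ψ + v²/(2g) = -0.04 + 56.98 + 0.435 = 57.38 m.

h ≈ 57.38 m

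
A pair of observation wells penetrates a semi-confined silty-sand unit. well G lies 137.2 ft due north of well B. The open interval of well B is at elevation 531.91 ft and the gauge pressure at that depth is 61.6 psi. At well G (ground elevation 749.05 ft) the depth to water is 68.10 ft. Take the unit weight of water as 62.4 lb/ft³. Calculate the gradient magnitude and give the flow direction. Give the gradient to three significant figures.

Pressure head at well B: ψ = 144·P/γ = 144 × 61.6 / 62.4 = 142.15 ft.
Total head at well B: h = z + ψ = 531.91 + 142.15 = 674.06 ft.
Total head at well G: h = 749.05 − 68.10 = 680.95 ft.
Head difference: h(well B) − h(well G) = 674.06 − 680.95 = -6.89 ft.
Hydraulic gradient: i = |Δh| / L = 6.89 / 137.2 = 0.0502.
Flow is from higher to lower head: from well G toward well B, i.e. toward the south.

i ≈ 0.0502; groundwater flows toward the south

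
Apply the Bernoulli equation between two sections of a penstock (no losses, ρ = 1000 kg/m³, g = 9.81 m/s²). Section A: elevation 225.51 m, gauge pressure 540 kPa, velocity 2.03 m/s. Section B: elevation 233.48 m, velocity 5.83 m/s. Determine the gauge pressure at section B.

P₂ ≈ 447 kPa

Pressure head at A: ψ₁ = P₁/(ρg) = 540×1000 / (1000 × 9.81) = 55.05 m.
Velocity heads: v₁²/2g = 2.03²/19.62 = 0.210 m; v₂²/2g = 5.83²/19.62 = 1.732 m.
Total head H = z₁ + ψ₁ + v₁²/2g = 225.51 + 55.05 + 0.210 = 280.77 m.
ψ₂ = H − z₂ − v₂²/2g = 280.77 − 233.48 − 1.732 = 45.56 m.
P₂ = ρgψ₂ = 1000 × 9.81 × 45.56 ≈ 447 kPa.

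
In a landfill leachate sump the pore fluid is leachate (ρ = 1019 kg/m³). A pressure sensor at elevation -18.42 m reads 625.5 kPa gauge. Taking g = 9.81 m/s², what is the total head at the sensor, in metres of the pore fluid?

h ≈ 44.15 m

ψ = P/(ρg) = 625.5×1000 / (1019 × 9.81) = 62.57 m.
h = z + ψ = -18.42 + 62.57 = 44.15 m.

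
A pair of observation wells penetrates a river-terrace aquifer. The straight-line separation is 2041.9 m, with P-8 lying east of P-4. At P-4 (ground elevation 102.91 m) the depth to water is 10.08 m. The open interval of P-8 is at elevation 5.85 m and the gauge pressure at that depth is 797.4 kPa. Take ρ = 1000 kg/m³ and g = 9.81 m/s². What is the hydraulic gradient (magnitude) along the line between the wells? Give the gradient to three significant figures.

Total head at P-4: h = 102.91 − 10.08 = 92.83 m.
Pressure head at P-8: ψ = P/(ρg) = 797.4×1000 / (1000 × 9.81) = 81.28 m.
Total head at P-8: h = z + ψ = 5.85 + 81.28 = 87.13 m.
Head difference: h(P-4) − h(P-8) = 92.83 − 87.13 = 5.70 m.
Hydraulic gradient: i = |Δh| / L = 5.70 / 2041.9 = 0.00279.

i ≈ 0.00279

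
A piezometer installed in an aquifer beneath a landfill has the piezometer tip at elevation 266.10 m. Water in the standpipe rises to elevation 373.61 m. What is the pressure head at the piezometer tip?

Total head h = 373.61 m (the water-surface elevation in the piezometer).
Pressure head ψ = h − z = 373.61 − 266.10 = 107.51 m.

ψ ≈ 107.51 m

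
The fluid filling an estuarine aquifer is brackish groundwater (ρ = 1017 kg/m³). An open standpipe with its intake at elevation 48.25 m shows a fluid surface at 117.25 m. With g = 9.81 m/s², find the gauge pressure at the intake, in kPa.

P ≈ 688 kPa

Pressure head ψ = h − z = 117.25 − 48.25 = 69.00 m.
P = ρgψ = 1017 × 9.81 × 69.00 = 688397 Pa ≈ 688 kPa.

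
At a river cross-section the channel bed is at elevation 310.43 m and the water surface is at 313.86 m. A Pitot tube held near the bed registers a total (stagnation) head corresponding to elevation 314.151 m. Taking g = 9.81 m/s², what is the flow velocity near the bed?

v ≈ 2.39 m/s

Near the bed, under hydrostatic conditions, the piezometric head (z + ψ) equals the free-surface elevation, 313.86 m.
Velocity head = total − piezometric = 314.151 − 313.86 = 0.291 m.
v = √(2g·h_v) = √(2 × 9.81 × 0.291) = 2.39 m/s.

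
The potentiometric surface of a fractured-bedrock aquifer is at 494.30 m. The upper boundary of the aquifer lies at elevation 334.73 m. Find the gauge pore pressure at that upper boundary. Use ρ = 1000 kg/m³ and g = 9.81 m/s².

P ≈ 1570 kPa

Pressure head at the aquifer top: ψ = h − z = 494.30 − 334.73 = 159.57 m.
P = ρgψ = 1000 × 9.81 × 159.57 = 1565382 Pa ≈ 1570 kPa.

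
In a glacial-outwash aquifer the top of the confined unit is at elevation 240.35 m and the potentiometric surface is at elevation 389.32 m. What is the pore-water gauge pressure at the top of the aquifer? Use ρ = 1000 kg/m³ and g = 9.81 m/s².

P ≈ 1460 kPa

Pressure head at the aquifer top: ψ = h − z = 389.32 − 240.35 = 148.97 m.
P = ρgψ = 1000 × 9.81 × 148.97 = 1461396 Pa ≈ 1460 kPa.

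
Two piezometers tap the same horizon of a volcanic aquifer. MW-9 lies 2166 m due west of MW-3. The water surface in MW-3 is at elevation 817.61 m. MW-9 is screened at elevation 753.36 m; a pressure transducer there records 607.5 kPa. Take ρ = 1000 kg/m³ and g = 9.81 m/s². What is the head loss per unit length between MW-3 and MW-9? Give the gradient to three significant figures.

i ≈ 0.00107 m/m

Total head at MW-3: h = 817.61 m (water level in the piezometer is the total head).
Pressure head at MW-9: ψ = P/(ρg) = 607.5×1000 / (1000 × 9.81) = 61.93 m.
Total head at MW-9: h = z + ψ = 753.36 + 61.93 = 815.29 m.
Head difference: h(MW-3) − h(MW-9) = 817.61 − 815.29 = 2.32 m.
Hydraulic gradient: i = |Δh| / L = 2.32 / 2166 = 0.00107.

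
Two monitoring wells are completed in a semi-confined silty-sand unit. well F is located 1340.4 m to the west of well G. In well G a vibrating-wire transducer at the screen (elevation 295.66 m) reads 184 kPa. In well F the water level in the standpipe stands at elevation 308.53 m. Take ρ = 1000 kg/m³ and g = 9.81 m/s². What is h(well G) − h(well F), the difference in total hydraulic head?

Pressure head at well G: ψ = P/(ρg) = 184×1000 / (1000 × 9.81) = 18.76 m.
Total head at well G: h = z + ψ = 295.66 + 18.76 = 314.42 m.
Total head at well F: h = 308.53 m (water level in the piezometer is the total head).
Head difference: h(well G) − h(well F) = 314.42 − 308.53 = 5.89 m.

Δh ≈ 5.89 m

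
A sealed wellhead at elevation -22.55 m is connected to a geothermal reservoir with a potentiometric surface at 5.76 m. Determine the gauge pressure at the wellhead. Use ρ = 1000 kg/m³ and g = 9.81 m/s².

P ≈ 278 kPa

Head above the cap: Δh = 5.76 − (-22.55) = 28.31 m.
P = ρgΔh = 1000 × 9.81 × 28.31 = 277721 Pa ≈ 278 kPa.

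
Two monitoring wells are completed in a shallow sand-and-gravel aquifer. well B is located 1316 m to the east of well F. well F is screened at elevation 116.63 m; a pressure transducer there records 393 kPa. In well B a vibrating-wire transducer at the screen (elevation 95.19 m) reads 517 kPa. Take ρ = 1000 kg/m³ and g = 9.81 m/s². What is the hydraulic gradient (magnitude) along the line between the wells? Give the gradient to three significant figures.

i ≈ 0.00669

Pressure head at well F: ψ = P/(ρg) = 393×1000 / (1000 × 9.81) = 40.06 m.
Total head at well F: h = z + ψ = 116.63 + 40.06 = 156.69 m.
Pressure head at well B: ψ = P/(ρg) = 517×1000 / (1000 × 9.81) = 52.70 m.
Total head at well B: h = z + ψ = 95.19 + 52.70 = 147.89 m.
Head difference: h(well F) − h(well B) = 156.69 − 147.89 = 8.80 m.
Hydraulic gradient: i = |Δh| / L = 8.80 / 1316 = 0.00669.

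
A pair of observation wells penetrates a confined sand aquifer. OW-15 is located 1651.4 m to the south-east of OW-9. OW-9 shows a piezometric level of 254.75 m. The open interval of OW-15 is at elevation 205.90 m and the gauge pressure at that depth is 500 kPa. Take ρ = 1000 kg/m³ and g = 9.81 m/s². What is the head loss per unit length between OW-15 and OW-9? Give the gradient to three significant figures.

i ≈ 0.00128 m/m

Total head at OW-9: h = 254.75 m (water level in the piezometer is the total head).
Pressure head at OW-15: ψ = P/(ρg) = 500×1000 / (1000 × 9.81) = 50.97 m.
Total head at OW-15: h = z + ψ = 205.90 + 50.97 = 256.87 m.
Head difference: h(OW-9) − h(OW-15) = 254.75 − 256.87 = -2.12 m.
Hydraulic gradient: i = |Δh| / L = 2.12 / 1651.4 = 0.00128.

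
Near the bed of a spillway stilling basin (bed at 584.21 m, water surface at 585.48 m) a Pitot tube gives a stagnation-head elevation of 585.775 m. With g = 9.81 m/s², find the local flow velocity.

v ≈ 2.41 m/s

Near the bed, under hydrostatic conditions, the piezometric head (z + ψ) equals the free-surface elevation, 585.48 m.
Velocity head = total − piezometric = 585.775 − 585.48 = 0.295 m.
v = √(2g·h_v) = √(2 × 9.81 × 0.295) = 2.41 m/s.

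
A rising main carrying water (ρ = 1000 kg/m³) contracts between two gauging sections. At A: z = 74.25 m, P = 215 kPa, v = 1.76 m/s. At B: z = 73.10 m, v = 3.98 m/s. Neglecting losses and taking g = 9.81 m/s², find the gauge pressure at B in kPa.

Pressure head at A: ψ₁ = P₁/(ρg) = 215×1000 / (1000 × 9.81) = 21.92 m.
Velocity heads: v₁²/2g = 1.76²/19.62 = 0.158 m; v₂²/2g = 3.98²/19.62 = 0.807 m.
Total head H = z₁ + ψ₁ + v₁²/2g = 74.25 + 21.92 + 0.158 = 96.33 m.
ψ₂ = H − z₂ − v₂²/2g = 96.33 − 73.10 − 0.807 = 22.42 m.
P₂ = ρgψ₂ = 1000 × 9.81 × 22.42 ≈ 220 kPa.

P₂ ≈ 220 kPa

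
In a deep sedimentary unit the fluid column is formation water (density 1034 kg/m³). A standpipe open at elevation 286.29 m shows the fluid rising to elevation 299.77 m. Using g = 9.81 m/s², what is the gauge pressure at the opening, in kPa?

Pressure head ψ = h − z = 299.77 − 286.29 = 13.48 m.
P = ρgψ = 1034 × 9.81 × 13.48 = 136735 Pa ≈ 137 kPa.

P ≈ 137 kPa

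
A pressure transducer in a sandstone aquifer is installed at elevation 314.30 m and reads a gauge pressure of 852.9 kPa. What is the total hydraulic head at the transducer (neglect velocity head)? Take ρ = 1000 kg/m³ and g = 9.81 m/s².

h ≈ 401.24 m

ψ = P/(ρg) = 852.9×1000 / (1000 × 9.81) = 86.94 m.
h = z + ψ = 314.30 + 86.94 = 401.24 m.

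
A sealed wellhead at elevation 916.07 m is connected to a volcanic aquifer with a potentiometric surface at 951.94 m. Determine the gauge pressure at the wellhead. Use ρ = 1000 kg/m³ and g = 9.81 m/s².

P ≈ 352 kPa

Head above the cap: Δh = 951.94 − 916.07 = 35.87 m.
P = ρgΔh = 1000 × 9.81 × 35.87 = 351885 Pa ≈ 352 kPa.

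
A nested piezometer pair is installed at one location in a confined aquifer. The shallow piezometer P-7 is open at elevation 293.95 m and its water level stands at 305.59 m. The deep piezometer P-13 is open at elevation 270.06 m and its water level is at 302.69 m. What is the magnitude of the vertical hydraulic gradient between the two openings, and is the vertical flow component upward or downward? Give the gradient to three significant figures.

Total head at P-7: h = 305.59 m (water level in the standpipe).
Total head at P-13: h = 302.69 m.
Δh = h(P-7) − h(P-13) = 305.59 − 302.69 = 2.90 m.
Vertical separation Δz = 293.95 − 270.06 = 23.89 m.
|i_v| = |Δh| / Δz = 2.90 / 23.89 = 0.121.
Head is higher in the shallow piezometer, so vertical flow is downward (recharge condition).

|i_v| ≈ 0.121; vertical flow is downward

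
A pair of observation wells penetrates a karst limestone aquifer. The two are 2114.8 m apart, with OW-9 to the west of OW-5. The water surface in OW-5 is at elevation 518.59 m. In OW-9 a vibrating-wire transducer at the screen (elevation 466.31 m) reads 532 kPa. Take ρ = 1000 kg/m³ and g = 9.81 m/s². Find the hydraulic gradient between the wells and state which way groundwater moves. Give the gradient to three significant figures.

Total head at OW-5: h = 518.59 m (water level in the piezometer is the total head).
Pressure head at OW-9: ψ = P/(ρg) = 532×1000 / (1000 × 9.81) = 54.23 m.
Total head at OW-9: h = z + ψ = 466.31 + 54.23 = 520.54 m.
Head difference: h(OW-5) − h(OW-9) = 518.59 − 520.54 = -1.95 m.
Hydraulic gradient: i = |Δh| / L = 1.95 / 2114.8 = 0.000922.
Flow is from higher to lower head: from OW-9 toward OW-5, i.e. toward the east.

i ≈ 0.000922; groundwater flows toward the east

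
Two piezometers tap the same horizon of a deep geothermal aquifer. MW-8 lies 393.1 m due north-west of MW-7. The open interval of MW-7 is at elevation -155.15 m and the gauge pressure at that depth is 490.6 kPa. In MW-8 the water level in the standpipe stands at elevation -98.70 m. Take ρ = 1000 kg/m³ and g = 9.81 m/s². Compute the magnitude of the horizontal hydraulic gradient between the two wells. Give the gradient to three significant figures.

i ≈ 0.0164

Pressure head at MW-7: ψ = P/(ρg) = 490.6×1000 / (1000 × 9.81) = 50.01 m.
Total head at MW-7: h = z + ψ = -155.15 + 50.01 = -105.14 m.
Total head at MW-8: h = -98.70 m (water level in the piezometer is the total head).
Head difference: h(MW-7) − h(MW-8) = -105.14 − (-98.70) = -6.44 m.
Hydraulic gradient: i = |Δh| / L = 6.44 / 393.1 = 0.0164.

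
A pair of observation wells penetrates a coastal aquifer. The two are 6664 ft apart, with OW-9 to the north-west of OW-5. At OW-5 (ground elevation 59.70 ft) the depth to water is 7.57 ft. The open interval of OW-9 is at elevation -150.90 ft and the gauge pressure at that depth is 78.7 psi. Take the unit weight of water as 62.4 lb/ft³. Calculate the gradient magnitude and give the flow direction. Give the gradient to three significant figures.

i ≈ 0.00321; groundwater flows toward the north-west

Total head at OW-5: h = 59.70 − 7.57 = 52.13 ft.
Pressure head at OW-9: ψ = 144·P/γ = 144 × 78.7 / 62.4 = 181.62 ft.
Total head at OW-9: h = z + ψ = -150.90 + 181.62 = 30.72 ft.
Head difference: h(OW-5) − h(OW-9) = 52.13 − 30.72 = 21.41 ft.
Hydraulic gradient: i = |Δh| / L = 21.41 / 6664 = 0.00321.
Flow is from higher to lower head: from OW-5 toward OW-9, i.e. toward the north-west.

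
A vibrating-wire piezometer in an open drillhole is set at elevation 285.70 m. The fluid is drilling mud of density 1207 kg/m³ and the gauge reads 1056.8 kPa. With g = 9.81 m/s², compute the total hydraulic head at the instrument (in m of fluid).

h ≈ 374.95 m

ψ = P/(ρg) = 1056.8×1000 / (1207 × 9.81) = 89.25 m.
h = z + ψ = 285.70 + 89.25 = 374.95 m.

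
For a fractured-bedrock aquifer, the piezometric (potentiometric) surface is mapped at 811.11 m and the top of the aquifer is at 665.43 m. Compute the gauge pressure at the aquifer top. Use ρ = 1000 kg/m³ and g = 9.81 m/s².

P ≈ 1430 kPa

Pressure head at the aquifer top: ψ = h − z = 811.11 − 665.43 = 145.68 m.
P = ρgψ = 1000 × 9.81 × 145.68 = 1429121 Pa ≈ 1430 kPa.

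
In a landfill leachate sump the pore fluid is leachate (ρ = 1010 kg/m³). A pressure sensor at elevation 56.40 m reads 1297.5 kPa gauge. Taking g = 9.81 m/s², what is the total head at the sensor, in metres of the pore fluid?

ψ = P/(ρg) = 1297.5×1000 / (1010 × 9.81) = 130.95 m.
h = z + ψ = 56.40 + 130.95 = 187.35 m.

h ≈ 187.35 m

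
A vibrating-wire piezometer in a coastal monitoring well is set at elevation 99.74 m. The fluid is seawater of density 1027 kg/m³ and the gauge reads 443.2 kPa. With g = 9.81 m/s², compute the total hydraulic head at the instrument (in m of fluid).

ψ = P/(ρg) = 443.2×1000 / (1027 × 9.81) = 43.99 m.
h = z + ψ = 99.74 + 43.99 = 143.73 m.

h ≈ 143.73 m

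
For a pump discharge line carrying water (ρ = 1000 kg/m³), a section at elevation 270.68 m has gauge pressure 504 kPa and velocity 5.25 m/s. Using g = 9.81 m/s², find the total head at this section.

h ≈ 323.46 m

Pressure head ψ = P/(ρg) = 504×1000 / (1000 × 9.81) = 51.38 m.
Velocity head = v²/(2g) = 5.25² / (2 × 9.81) = 1.405 m.
h = z + ψ + v²/(2g) = 270.68 + 51.38 + 1.405 = 323.46 m.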